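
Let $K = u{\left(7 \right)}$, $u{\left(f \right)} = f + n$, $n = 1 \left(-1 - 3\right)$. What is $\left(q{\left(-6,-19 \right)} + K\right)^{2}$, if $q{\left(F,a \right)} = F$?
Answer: $9$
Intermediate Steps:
$n = -4$ ($n = 1 \left(-4\right) = -4$)
$u{\left(f \right)} = -4 + f$ ($u{\left(f \right)} = f - 4 = -4 + f$)
$K = 3$ ($K = -4 + 7 = 3$)
$\left(q{\left(-6,-19 \right)} + K\right)^{2} = \left(-6 + 3\right)^{2} = \left(-3\right)^{2} = 9$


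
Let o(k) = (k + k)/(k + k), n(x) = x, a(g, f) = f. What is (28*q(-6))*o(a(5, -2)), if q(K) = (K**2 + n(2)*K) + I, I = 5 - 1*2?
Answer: 756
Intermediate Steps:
I = 3 (I = 5 - 2 = 3)
o(k) = 1 (o(k) = (2*k)/((2*k)) = (2*k)*(1/(2*k)) = 1)
q(K) = 3 + K**2 + 2*K (q(K) = (K**2 + 2*K) + 3 = 3 + K**2 + 2*K)
(28*q(-6))*o(a(5, -2)) = (28*(3 + (-6)**2 + 2*(-6)))*1 = (28*(3 + 36 - 12))*1 = (28*27)*1 = 756*1 = 756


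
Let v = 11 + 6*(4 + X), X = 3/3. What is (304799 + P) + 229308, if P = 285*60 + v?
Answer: 551248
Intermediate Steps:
X = 1 (X = 3*(1/3) = 1)
v = 41 (v = 11 + 6*(4 + 1) = 11 + 6*5 = 11 + 30 = 41)
P = 17141 (P = 285*60 + 41 = 17100 + 41 = 17141)
(304799 + P) + 229308 = (304799 + 17141) + 229308 = 321940 + 229308 = 551248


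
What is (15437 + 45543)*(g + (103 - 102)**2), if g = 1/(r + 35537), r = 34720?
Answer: 4284332840/70257 ≈ 60981.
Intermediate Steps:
g = 1/70257 (g = 1/(34720 + 35537) = 1/70257 ≈ 1.4233e-5)
(15437 + 45543)*(g + (103 - 102)**2) = (15437 + 45543)*(1/70257 + (103 - 102)**2) = 60980*(1/70257 + 1**2) = 60980*(1/70257 + 1) = 60980*(70258/70257) = 4284332840/70257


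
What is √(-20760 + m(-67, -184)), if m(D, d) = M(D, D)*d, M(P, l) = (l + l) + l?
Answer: 52*√6 ≈ 127.37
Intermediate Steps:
M(P, l) = 3*l (M(P, l) = 2*l + l = 3*l)
m(D, d) = 3*D*d (m(D, d) = (3*D)*d = 3*D*d)
√(-20760 + m(-67, -184)) = √(-20760 + 3*(-67)*(-184)) = √(-20760 + 36984) = √16224 = 52*√6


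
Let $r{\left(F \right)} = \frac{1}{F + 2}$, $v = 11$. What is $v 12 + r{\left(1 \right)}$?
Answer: $\frac{397}{3} \approx 132.33$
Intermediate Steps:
$r{\left(F \right)} = \frac{1}{2 + F}$
$v 12 + r{\left(1 \right)} = 11 \cdot 12 + \frac{1}{2 + 1} = 132 + \frac{1}{3} = \frac{397}{3}$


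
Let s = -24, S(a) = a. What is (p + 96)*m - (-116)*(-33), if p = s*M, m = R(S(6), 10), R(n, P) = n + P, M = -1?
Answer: -1908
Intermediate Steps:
R(n, P) = P + n
m = 16 (m = 10 + 6 = 16)
p = 24 (p = -24*(-1) = 24)
(p + 96)*m - (-116)*(-33) = (24 + 96)*16 - (-116)*(-33) = 120*16 - 1*3828 = 1920 - 3828 = -1908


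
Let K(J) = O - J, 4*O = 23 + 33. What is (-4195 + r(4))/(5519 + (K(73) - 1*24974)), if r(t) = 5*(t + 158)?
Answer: 3385/19514 ≈ 0.17347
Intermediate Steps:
r(t) = 790 + 5*t (r(t) = 5*(158 + t) = 790 + 5*t)
O = 14 (O = (23 + 33)/4 = (¼)*56 = 14)
K(J) = 14 - J
(-4195 + r(4))/(5519 + (K(73) - 1*24974)) = (-4195 + (790 + 5*4))/(5519 + ((14 - 1*73) - 1*24974)) = (-4195 + (790 + 20))/(5519 + ((14 - 73) - 24974)) = (-4195 + 810)/(5519 + (-59 - 24974)) = -3385/(5519 - 25033) = -3385/(-19514) = -3385*(-1/19514) = 3385/19514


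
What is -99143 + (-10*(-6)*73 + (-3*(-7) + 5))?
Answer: -94737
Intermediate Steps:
-99143 + (-10*(-6)*73 + (-3*(-7) + 5)) = -99143 + (60*73 + (21 + 5)) = -99143 + (4380 + 26) = -99143 + 4406 = -94737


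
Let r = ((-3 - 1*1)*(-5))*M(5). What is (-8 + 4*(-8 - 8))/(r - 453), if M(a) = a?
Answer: 72/353 ≈ 0.20397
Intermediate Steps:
r = 100 (r = ((-3 - 1*1)*(-5))*5 = ((-3 - 1)*(-5))*5 = -4*(-5)*5 = 20*5 = 100)
(-8 + 4*(-8 - 8))/(r - 453) = (-8 + 4*(-8 - 8))/(100 - 453) = (-8 + 4*(-16))/(-353) = (-8 - 64)*(-1/353) = -72*(-1/353) = 72/353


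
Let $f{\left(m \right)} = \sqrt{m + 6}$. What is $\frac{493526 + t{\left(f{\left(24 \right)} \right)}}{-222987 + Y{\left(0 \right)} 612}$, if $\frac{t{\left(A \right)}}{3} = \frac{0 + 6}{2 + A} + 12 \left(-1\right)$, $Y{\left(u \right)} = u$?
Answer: $- \frac{6415352}{2898831} - \frac{3 \sqrt{30}}{966277} \approx -2.2131$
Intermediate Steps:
$f{\left(m \right)} = \sqrt{6 + m}$
$t{\left(A \right)} = -36 + \frac{18}{2 + A}$ ($t{\left(A \right)} = 3 \left(\frac{0 + 6}{2 + A} + 12 \left(-1\right)\right) = 3 \left(\frac{6}{2 + A} - 12\right) = 3 \left(-12 + \frac{6}{2 + A}\right) = -36 + \frac{18}{2 + A}$)
$\frac{493526 + t{\left(f{\left(24 \right)} \right)}}{-222987 + Y{\left(0 \right)} 612} = \frac{493526 + \frac{18 \left(-3 - 2 \sqrt{6 + 24}\right)}{2 + \sqrt{6 + 24}}}{-222987 + 0 \cdot 612} = \frac{493526 + \frac{18 \left(-3 - 2 \sqrt{30}\right)}{2 + \sqrt{30}}}{-222987 + 0} = \frac{493526 + \frac{18 \left(-3 - 2 \sqrt{30}\right)}{2 + \sqrt{30}}}{-222987} = \left(493526 + \frac{18 \left(-3 - 2 \sqrt{30}\right)}{2 + \sqrt{30}}\right) \left(- \frac{1}{222987}\right) = - \frac{493526}{222987} - \frac{6 \left(-3 - 2 \sqrt{30}\right)}{74329 \left(2 + \sqrt{30}\right)}$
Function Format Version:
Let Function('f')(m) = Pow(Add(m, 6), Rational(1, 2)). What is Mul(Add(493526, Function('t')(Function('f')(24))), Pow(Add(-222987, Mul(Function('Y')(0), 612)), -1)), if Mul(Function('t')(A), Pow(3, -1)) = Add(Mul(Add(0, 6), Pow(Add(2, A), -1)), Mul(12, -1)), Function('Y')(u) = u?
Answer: Add(Rational(-6415352, 2898831), Mul(Rational(-3, 966277), Pow(30, Rational(1, 2)))) ≈ -2.2131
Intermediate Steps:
Function('f')(m) = Pow(Add(6, m), Rational(1, 2))
Function('t')(A) = Add(-36, Mul(18, Pow(Add(2, A), -1))) (Function('t')(A) = Mul(3, Add(Mul(Add(0, 6), Pow(Add(2, A), -1)), Mul(12, -1))) = Mul(3, Add(Mul(6, Pow(Add(2, A), -1)), -12)) = Mul(3, Add(-12, Mul(6, Pow(Add(2, A), -1)))) = Add(-36, Mul(18, Pow(Add(2, A), -1))))
Mul(Add(493526, Function('t')(Function('f')(24))), Pow(Add(-222987, Mul(Function('Y')(0), 612)), -1)) = Mul(Add(493526, Mul(18, Pow(Add(2, Pow(Add(6, 24), Rational(1, 2))), -1), Add(-3, Mul(-2, Pow(Add(6, 24), Rational(1, 2)))))), Pow(Add(-222987, Mul(0, 612)), -1)) = Mul(Add(493526, Mul(18, Pow(Add(2, Pow(30, Rational(1, 2))), -1), Add(-3, Mul(-2, Pow(30, Rational(1, 2)))))), Pow(Add(-222987, 0), -1)) = Mul(Add(493526, Mul(18, Pow(Add(2, Pow(30, Rational(1, 2))), -1), Add(-3, Mul(-2, Pow(30, Rational(1, 2)))))), Pow(-222987, -1)) = Mul(Add(493526, Mul(18, Pow(Add(2, Pow(30, Rational(1, 2))), -1), Add(-3, Mul(-2, Pow(30, Rational(1, 2)))))), Rational(-1, 222987)) = Add(Rational(-493526, 222987), Mul(Rational(-6, 74329), Pow(Add(2, Pow(30, Rational(1, 2))), -1), Add(-3, Mul(-2, Pow(30, Rational(1, 2))))))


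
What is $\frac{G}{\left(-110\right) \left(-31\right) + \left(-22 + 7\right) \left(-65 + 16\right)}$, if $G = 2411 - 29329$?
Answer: $- \frac{26918}{4145} \approx -6.4941$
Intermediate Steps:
$G = -26918$ ($G = 2411 - 29329 = -26918$)
$\frac{G}{\left(-110\right) \left(-31\right) + \left(-22 + 7\right) \left(-65 + 16\right)} = - \frac{26918}{\left(-110\right) \left(-31\right) + \left(-22 + 7\right) \left(-65 + 16\right)} = - \frac{26918}{3410 - -735} = - \frac{26918}{3410 + 735} = - \frac{26918}{4145}$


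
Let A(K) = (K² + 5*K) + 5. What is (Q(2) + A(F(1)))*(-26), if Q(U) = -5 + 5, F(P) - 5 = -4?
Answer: -286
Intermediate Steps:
F(P) = 1 (F(P) = 5 - 4 = 1)
Q(U) = 0
A(K) = 5 + K² + 5*K
(Q(2) + A(F(1)))*(-26) = (0 + (5 + 1² + 5*1))*(-26) = (0 + (5 + 1 + 5))*(-26) = (0 + 11)*(-26) = 11*(-26) = -286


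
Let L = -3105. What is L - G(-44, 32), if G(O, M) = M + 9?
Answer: -3146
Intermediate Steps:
G(O, M) = 9 + M
L - G(-44, 32) = -3105 - (9 + 32) = -3105 - 1*41 = -3105 - 41 = -3146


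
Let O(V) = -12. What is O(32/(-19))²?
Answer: 144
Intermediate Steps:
O(32/(-19))² = (-12)² = 144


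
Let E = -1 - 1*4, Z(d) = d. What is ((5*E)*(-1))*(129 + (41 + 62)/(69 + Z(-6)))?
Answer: 205750/63 ≈ 3265.9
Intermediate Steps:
E = -5 (E = -1 - 4 = -5)
((5*E)*(-1))*(129 + (41 + 62)/(69 + Z(-6))) = ((5*(-5))*(-1))*(129 + (41 + 62)/(69 - 6)) = (-25*(-1))*(129 + 103/63) = 25*(129 + 103*(1/63)) = 25*(129 + 103/63) = 25*(8230/63) = 205750/63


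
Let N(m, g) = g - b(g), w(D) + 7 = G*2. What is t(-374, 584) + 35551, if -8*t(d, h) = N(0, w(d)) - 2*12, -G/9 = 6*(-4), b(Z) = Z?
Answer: 35554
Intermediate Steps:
G = 216 (G = -54*(-4) = -9*(-24) = 216)
w(D) = 425 (w(D) = -7 + 216*2 = -7 + 432 = 425)
N(m, g) = 0 (N(m, g) = g - g = 0)
t(d, h) = 3 (t(d, h) = -(0 - 2*12)/8 = -(0 - 24)/8 = -⅛*(-24) = 3)
t(-374, 584) + 35551 = 3 + 35551 = 35554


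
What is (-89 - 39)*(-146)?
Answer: 18688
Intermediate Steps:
(-89 - 39)*(-146) = -128*(-146) = 18688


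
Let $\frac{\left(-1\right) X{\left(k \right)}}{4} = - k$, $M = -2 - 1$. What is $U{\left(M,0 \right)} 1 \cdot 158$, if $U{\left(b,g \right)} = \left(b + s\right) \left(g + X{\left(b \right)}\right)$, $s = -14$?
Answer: $32232$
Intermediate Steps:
$M = -3$
$X{\left(k \right)} = 4 k$ ($X{\left(k \right)} = - 4 \left(- k\right) = 4 k$)
$U{\left(b,g \right)} = \left(-14 + b\right) \left(g + 4 b\right)$ ($U{\left(b,g \right)} = \left(b - 14\right) \left(g + 4 b\right) = \left(-14 + b\right) \left(g + 4 b\right)$)
$U{\left(M,0 \right)} 1 \cdot 158 = \left(\left(-56\right) \left(-3\right) - 0 + 4 \left(-3\right)^{2} - 0\right) 1 \cdot 158 = \left(168 + 0 + 4 \cdot 9 + 0\right) 1 \cdot 158 = \left(168 + 0 + 36 + 0\right) 1 \cdot 158 = 204 \cdot 1 \cdot 158 = 204 \cdot 158 = 32232$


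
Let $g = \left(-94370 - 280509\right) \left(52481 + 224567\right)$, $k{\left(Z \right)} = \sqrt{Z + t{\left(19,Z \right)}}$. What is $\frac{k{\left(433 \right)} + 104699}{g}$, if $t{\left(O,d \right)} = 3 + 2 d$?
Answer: $- \frac{104699}{103859477192} - \frac{\sqrt{1302}}{103859477192} \approx -1.0084 \cdot 10^{-6}$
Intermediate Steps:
$k{\left(Z \right)} = \sqrt{3 + 3 Z}$ ($k{\left(Z \right)} = \sqrt{Z + \left(3 + 2 Z\right)} = \sqrt{3 + 3 Z}$)
$g = -103859477192$ ($g = \left(-374879\right) 277048 = -103859477192$)
$\frac{k{\left(433 \right)} + 104699}{g} = \frac{\sqrt{3 + 3 \cdot 433} + 104699}{-103859477192} = \left(\sqrt{3 + 1299} + 104699\right) \left(- \frac{1}{103859477192}\right) = \left(\sqrt{1302} + 104699\right) \left(- \frac{1}{103859477192}\right) = \left(104699 + \sqrt{1302}\right) \left(- \frac{1}{103859477192}\right) = - \frac{104699}{103859477192} - \frac{\sqrt{1302}}{103859477192}$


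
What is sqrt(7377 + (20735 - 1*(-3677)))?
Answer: sqrt(31789) ≈ 178.29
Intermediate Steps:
sqrt(7377 + (20735 - 1*(-3677))) = sqrt(7377 + (20735 + 3677)) = sqrt(7377 + 24412) = sqrt(31789)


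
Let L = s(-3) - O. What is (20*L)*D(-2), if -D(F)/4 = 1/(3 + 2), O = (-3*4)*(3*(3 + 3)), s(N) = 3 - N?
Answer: -3552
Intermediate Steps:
O = -216 (O = -36*6 = -12*18 = -216)
D(F) = -⅘ (D(F) = -4/(3 + 2) = -4/5 = -4*⅕ = -⅘)
L = 222 (L = (3 - 1*(-3)) - 1*(-216) = (3 + 3) + 216 = 6 + 216 = 222)
(20*L)*D(-2) = (20*222)*(-⅘) = 4440*(-⅘) = -3552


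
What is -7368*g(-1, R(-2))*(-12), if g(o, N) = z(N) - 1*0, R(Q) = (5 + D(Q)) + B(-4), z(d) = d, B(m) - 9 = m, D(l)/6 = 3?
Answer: 2475648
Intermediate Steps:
D(l) = 18 (D(l) = 6*3 = 18)
B(m) = 9 + m
R(Q) = 28 (R(Q) = (5 + 18) + (9 - 4) = 23 + 5 = 28)
g(o, N) = N (g(o, N) = N - 1*0 = N + 0 = N)
-7368*g(-1, R(-2))*(-12) = -206304*(-12) = -7368*(-336) = 2475648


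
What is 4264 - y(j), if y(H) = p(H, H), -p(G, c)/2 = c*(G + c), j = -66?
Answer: 21688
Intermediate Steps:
p(G, c) = -2*c*(G + c)
y(H) = -4*H**2 (y(H) = -2*H*(H + H) = -2*H*2*H = -4*H**2)
4264 - y(j) = 4264 - (-4)*(-66)**2 = 4264 - (-4)*4356 = 4264 - 1*(-17424) = 4264 + 17424 = 21688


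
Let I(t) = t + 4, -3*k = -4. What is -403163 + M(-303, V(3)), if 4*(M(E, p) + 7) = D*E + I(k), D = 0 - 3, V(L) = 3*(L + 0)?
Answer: -4835297/12 ≈ -4.0294e+5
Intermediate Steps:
V(L) = 3*L
k = 4/3 (k = -1/3*(-4) = 4/3 ≈ 1.3333)
D = -3
I(t) = 4 + t
M(E, p) = -17/3 - 3*E/4 (M(E, p) = -7 + (-3*E + (4 + 4/3))/4 = -7 + (-3*E + 16/3)/4 = -7 + (16/3 - 3*E)/4 = -7 + (4/3 - 3*E/4) = -17/3 - 3*E/4)
-403163 + M(-303, V(3)) = -403163 + (-17/3 - 3/4*(-303)) = -403163 + (-17/3 + 909/4) = -403163 + 2659/12 = -4835297/12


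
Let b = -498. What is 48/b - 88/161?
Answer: -8592/13363 ≈ -0.64297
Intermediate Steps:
48/b - 88/161 = 48/(-498) - 88/161 = 48*(-1/498) - 88*1/161 = -8/83 - 88/161 = -8592/13363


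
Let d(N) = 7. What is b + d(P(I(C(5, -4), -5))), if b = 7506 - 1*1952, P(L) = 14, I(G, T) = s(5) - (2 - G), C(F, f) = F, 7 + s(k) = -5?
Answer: 5561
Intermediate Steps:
s(k) = -12 (s(k) = -7 - 5 = -12)
I(G, T) = -14 + G (I(G, T) = -12 - (2 - G) = -12 + (-2 + G) = -14 + G)
b = 5554 (b = 7506 - 1952 = 5554)
b + d(P(I(C(5, -4), -5))) = 5554 + 7 = 5561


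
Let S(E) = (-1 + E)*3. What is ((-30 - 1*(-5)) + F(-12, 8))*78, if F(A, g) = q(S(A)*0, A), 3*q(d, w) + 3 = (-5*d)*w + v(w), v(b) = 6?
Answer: -1872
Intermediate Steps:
S(E) = -3 + 3*E
q(d, w) = 1 - 5*d*w/3 (q(d, w) = -1 + ((-5*d)*w + 6)/3 = -1 + (-5*d*w + 6)/3 = -1 + (6 - 5*d*w)/3 = -1 + (2 - 5*d*w/3) = 1 - 5*d*w/3)
F(A, g) = 1 (F(A, g) = 1 - 5*(-3 + 3*A)*0*A/3 = 1 - 5/3*0*A = 1 + 0 = 1)
((-30 - 1*(-5)) + F(-12, 8))*78 = ((-30 - 1*(-5)) + 1)*78 = ((-30 + 5) + 1)*78 = (-25 + 1)*78 = -24*78 = -1872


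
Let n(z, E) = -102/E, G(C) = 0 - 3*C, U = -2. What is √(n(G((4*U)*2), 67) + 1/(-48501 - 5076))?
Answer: 7*I*√44483453179/1196553 ≈ 1.2339*I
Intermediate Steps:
G(C) = -3*C
√(n(G((4*U)*2), 67) + 1/(-48501 - 5076)) = √(-102/67 + 1/(-48501 - 5076)) = √(-102*1/67 + 1/(-53577)) = √(-102/67 - 1/53577) = √(-5464921/3589659) = 7*I*√44483453179/1196553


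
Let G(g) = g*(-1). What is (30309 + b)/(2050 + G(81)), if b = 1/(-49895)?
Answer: 1512267554/98243255 ≈ 15.393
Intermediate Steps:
b = -1/49895 ≈ -2.0042e-5
G(g) = -g
(30309 + b)/(2050 + G(81)) = (30309 - 1/49895)/(2050 - 1*81) = 1512267554/(49895*(2050 - 81)) = (1512267554/49895)/1969 = (1512267554/49895)*(1/1969) = 1512267554/98243255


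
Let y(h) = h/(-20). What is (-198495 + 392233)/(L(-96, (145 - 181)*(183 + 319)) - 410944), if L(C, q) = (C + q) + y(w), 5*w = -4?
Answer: -4843450/10727799 ≈ -0.45149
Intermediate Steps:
w = -4/5 (w = (1/5)*(-4) = -4/5 ≈ -0.80000)
y(h) = -h/20 (y(h) = h*(-1/20) = -h/20)
L(C, q) = 1/25 + C + q (L(C, q) = (C + q) - 1/20*(-4/5) = (C + q) + 1/25 = 1/25 + C + q)
(-198495 + 392233)/(L(-96, (145 - 181)*(183 + 319)) - 410944) = (-198495 + 392233)/((1/25 - 96 + (145 - 181)*(183 + 319)) - 410944) = 193738/((1/25 - 96 - 36*502) - 410944) = 193738/((1/25 - 96 - 18072) - 410944) = 193738/(-454199/25 - 410944) = 193738/(-10727799/25) = 193738*(-25/10727799) = -4843450/10727799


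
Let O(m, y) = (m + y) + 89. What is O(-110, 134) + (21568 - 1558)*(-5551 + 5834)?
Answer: 5662943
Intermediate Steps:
O(m, y) = 89 + m + y
O(-110, 134) + (21568 - 1558)*(-5551 + 5834) = (89 - 110 + 134) + (21568 - 1558)*(-5551 + 5834) = 113 + 20010*283 = 113 + 5662830 = 5662943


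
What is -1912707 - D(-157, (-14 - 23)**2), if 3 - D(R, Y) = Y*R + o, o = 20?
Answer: -2127623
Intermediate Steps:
D(R, Y) = -17 - R*Y (D(R, Y) = 3 - (Y*R + 20) = 3 - (R*Y + 20) = 3 - (20 + R*Y) = 3 + (-20 - R*Y) = -17 - R*Y)
-1912707 - D(-157, (-14 - 23)**2) = -1912707 - (-17 - 1*(-157)*(-14 - 23)**2) = -1912707 - (-17 - 1*(-157)*(-37)**2) = -1912707 - (-17 - 1*(-157)*1369) = -1912707 - (-17 + 214933) = -1912707 - 1*214916 = -1912707 - 214916 = -2127623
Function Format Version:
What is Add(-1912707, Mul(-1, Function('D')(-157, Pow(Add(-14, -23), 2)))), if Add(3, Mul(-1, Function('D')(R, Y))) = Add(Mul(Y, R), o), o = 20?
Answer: -2127623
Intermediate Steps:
Function('D')(R, Y) = Add(-17, Mul(-1, R, Y)) (Function('D')(R, Y) = Add(3, Mul(-1, Add(Mul(Y, R), 20))) = Add(3, Mul(-1, Add(Mul(R, Y), 20))) = Add(3, Mul(-1, Add(20, Mul(R, Y)))) = Add(3, Add(-20, Mul(-1, R, Y))) = Add(-17, Mul(-1, R, Y)))
Add(-1912707, Mul(-1, Function('D')(-157, Pow(Add(-14, -23), 2)))) = Add(-1912707, Mul(-1, Add(-17, Mul(-1, -157, Pow(Add(-14, -23), 2))))) = Add(-1912707, Mul(-1, Add(-17, Mul(-1, -157, Pow(-37, 2))))) = Add(-1912707, Mul(-1, Add(-17, Mul(-1, -157, 1369)))) = Add(-1912707, Mul(-1, Add(-17, 214933))) = Add(-1912707, Mul(-1, 214916)) = Add(-1912707, -214916) = -2127623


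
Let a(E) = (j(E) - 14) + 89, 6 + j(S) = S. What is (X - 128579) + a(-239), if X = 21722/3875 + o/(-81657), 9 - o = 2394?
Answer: -4526343137794/35157875 ≈ -1.2874e+5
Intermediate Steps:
o = -2385 (o = 9 - 1*2394 = 9 - 2394 = -2385)
j(S) = -6 + S
X = 198110581/35157875 (X = 21722/3875 - 2385/(-81657) = 21722*(1/3875) - 2385*(-1/81657) = 21722/3875 + 265/9073 = 198110581/35157875 ≈ 5.6349)
a(E) = 69 + E (a(E) = ((-6 + E) - 14) + 89 = (-20 + E) + 89 = 69 + E)
(X - 128579) + a(-239) = (198110581/35157875 - 128579) + (69 - 239) = -4520366299044/35157875 - 170 = -4526343137794/35157875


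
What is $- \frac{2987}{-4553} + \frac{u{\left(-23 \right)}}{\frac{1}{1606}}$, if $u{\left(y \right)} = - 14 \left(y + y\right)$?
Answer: $\frac{162379551}{157} \approx 1.0343 \cdot 10^{6}$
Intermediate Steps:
$u{\left(y \right)} = - 28 y$ ($u{\left(y \right)} = - 14 \cdot 2 y = - 28 y$)
$- \frac{2987}{-4553} + \frac{u{\left(-23 \right)}}{\frac{1}{1606}} = - \frac{2987}{-4553} + \frac{\left(-28\right) \left(-23\right)}{\frac{1}{1606}} = \left(-2987\right) \left(- \frac{1}{4553}\right) + 644 \frac{1}{\frac{1}{1606}} = \frac{103}{157} + 644 \cdot 1606 = \frac{103}{157} + 1034264 = \frac{162379551}{157}$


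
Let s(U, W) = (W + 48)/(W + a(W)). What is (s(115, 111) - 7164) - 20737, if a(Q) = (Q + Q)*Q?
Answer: -230211098/8251 ≈ -27901.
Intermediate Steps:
a(Q) = 2*Q² (a(Q) = (2*Q)*Q = 2*Q²)
s(U, W) = (48 + W)/(W + 2*W²) (s(U, W) = (W + 48)/(W + 2*W²) = (48 + W)/(W + 2*W²))
(s(115, 111) - 7164) - 20737 = ((48 + 111)/(111*(1 + 2*111)) - 7164) - 20737 = ((1/111)*159/(1 + 222) - 7164) - 20737 = ((1/111)*159/223 - 7164) - 20737 = ((1/111)*(1/223)*159 - 7164) - 20737 = (53/8251 - 7164) - 20737 = -59110111/8251 - 20737 = -230211098/8251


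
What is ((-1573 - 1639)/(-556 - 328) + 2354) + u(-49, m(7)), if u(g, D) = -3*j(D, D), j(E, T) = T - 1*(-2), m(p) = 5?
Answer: 516396/221 ≈ 2336.6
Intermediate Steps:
j(E, T) = 2 + T (j(E, T) = T + 2 = 2 + T)
u(g, D) = -6 - 3*D (u(g, D) = -3*(2 + D) = -6 - 3*D)
((-1573 - 1639)/(-556 - 328) + 2354) + u(-49, m(7)) = ((-1573 - 1639)/(-556 - 328) + 2354) + (-6 - 3*5) = (-3212/(-884) + 2354) + (-6 - 15) = (-3212*(-1/884) + 2354) - 21 = (803/221 + 2354) - 21 = 521037/221 - 21 = 516396/221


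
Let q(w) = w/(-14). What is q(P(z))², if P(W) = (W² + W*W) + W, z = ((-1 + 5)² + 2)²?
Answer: 11053999044/49 ≈ 2.2559e+8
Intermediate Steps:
z = 324 (z = (4² + 2)² = (16 + 2)² = 18² = 324)
P(W) = W + 2*W² (P(W) = (W² + W²) + W = 2*W² + W = W + 2*W²)
q(w) = -w/14 (q(w) = w*(-1/14) = -w/14)
q(P(z))² = (-162*(1 + 2*324)/7)² = (-162*(1 + 648)/7)² = (-162*649/7)² = (-1/14*210276)² = (-105138/7)² = 11053999044/49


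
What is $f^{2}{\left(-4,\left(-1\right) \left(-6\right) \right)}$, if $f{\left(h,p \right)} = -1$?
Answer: $1$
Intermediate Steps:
$f^{2}{\left(-4,\left(-1\right) \left(-6\right) \right)} = \left(-1\right)^{2} = 1$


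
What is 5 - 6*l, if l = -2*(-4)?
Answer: -43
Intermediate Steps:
l = 8
5 - 6*l = 5 - 6*8 = 5 - 48 = -43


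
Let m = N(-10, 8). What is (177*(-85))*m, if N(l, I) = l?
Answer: 150450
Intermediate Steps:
m = -10
(177*(-85))*m = (177*(-85))*(-10) = -15045*(-10) = 150450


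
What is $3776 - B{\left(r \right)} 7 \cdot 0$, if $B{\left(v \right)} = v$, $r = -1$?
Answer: $3776$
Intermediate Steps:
$3776 - B{\left(r \right)} 7 \cdot 0 = 3776 - \left(-1\right) 7 \cdot 0 = 3776 - \left(-7\right) 0 = 3776 - 0 = 3776 + 0 = 3776$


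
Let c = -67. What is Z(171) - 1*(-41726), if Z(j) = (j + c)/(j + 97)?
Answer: 2795668/67 ≈ 41726.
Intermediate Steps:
Z(j) = (-67 + j)/(97 + j) (Z(j) = (j - 67)/(j + 97) = (-67 + j)/(97 + j))
Z(171) - 1*(-41726) = (-67 + 171)/(97 + 171) - 1*(-41726) = 104/268 + 41726 = (1/268)*104 + 41726 = 26/67 + 41726 = 2795668/67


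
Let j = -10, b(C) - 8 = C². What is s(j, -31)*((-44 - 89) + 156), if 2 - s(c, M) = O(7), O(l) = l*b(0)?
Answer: -1242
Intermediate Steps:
b(C) = 8 + C²
O(l) = 8*l (O(l) = l*(8 + 0²) = l*(8 + 0) = l*8 = 8*l)
s(c, M) = -54 (s(c, M) = 2 - 8*7 = 2 - 1*56 = 2 - 56 = -54)
s(j, -31)*((-44 - 89) + 156) = -54*((-44 - 89) + 156) = -54*(-133 + 156) = -54*23 = -1242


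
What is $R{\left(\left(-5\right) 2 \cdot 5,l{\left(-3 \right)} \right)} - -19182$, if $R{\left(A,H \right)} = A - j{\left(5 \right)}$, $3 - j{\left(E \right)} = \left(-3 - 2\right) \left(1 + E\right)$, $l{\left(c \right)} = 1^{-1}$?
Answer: $19099$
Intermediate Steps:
$l{\left(c \right)} = 1$
$j{\left(E \right)} = 8 + 5 E$ ($j{\left(E \right)} = 3 - \left(-3 - 2\right) \left(1 + E\right) = 3 - - 5 \left(1 + E\right) = 3 - \left(-5 - 5 E\right) = 3 + \left(5 + 5 E\right) = 8 + 5 E$)
$R{\left(A,H \right)} = -33 + A$ ($R{\left(A,H \right)} = A - \left(8 + 5 \cdot 5\right) = A - \left(8 + 25\right) = A - 33 = -33 + A$)
$R{\left(\left(-5\right) 2 \cdot 5,l{\left(-3 \right)} \right)} - -19182 = \left(-33 + \left(-5\right) 2 \cdot 5\right) - -19182 = \left(-33 - 50\right) + 19182 = -83 + 19182 = 19099$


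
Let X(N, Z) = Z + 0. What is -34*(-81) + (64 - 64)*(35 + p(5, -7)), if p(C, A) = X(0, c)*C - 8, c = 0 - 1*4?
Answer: 2754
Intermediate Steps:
c = -4 (c = 0 - 4 = -4)
X(N, Z) = Z
p(C, A) = -8 - 4*C (p(C, A) = -4*C - 8 = -8 - 4*C)
-34*(-81) + (64 - 64)*(35 + p(5, -7)) = -34*(-81) + (64 - 64)*(35 + (-8 - 4*5)) = 2754 + 0*(35 + (-8 - 20)) = 2754 + 0*(35 - 28) = 2754 + 0*7 = 2754 + 0 = 2754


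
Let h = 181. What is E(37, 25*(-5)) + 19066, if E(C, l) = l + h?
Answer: 19122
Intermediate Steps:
E(C, l) = 181 + l (E(C, l) = l + 181 = 181 + l)
E(37, 25*(-5)) + 19066 = (181 + 25*(-5)) + 19066 = (181 - 125) + 19066 = 56 + 19066 = 19122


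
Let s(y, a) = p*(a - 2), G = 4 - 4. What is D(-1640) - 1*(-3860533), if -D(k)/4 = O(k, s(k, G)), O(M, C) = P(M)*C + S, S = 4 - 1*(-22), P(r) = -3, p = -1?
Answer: 3860453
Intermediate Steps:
G = 0
s(y, a) = 2 - a (s(y, a) = -(a - 2) = -(-2 + a) = 2 - a)
S = 26 (S = 4 + 22 = 26)
O(M, C) = 26 - 3*C (O(M, C) = -3*C + 26 = 26 - 3*C)
D(k) = -80 (D(k) = -4*(26 - 3*(2 - 1*0)) = -4*(26 - 3*(2 + 0)) = -4*(26 - 3*2) = -4*(26 - 6) = -4*20 = -80)
D(-1640) - 1*(-3860533) = -80 - 1*(-3860533) = -80 + 3860533 = 3860453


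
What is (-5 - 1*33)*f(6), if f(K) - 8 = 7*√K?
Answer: -304 - 266*√6 ≈ -955.56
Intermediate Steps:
f(K) = 8 + 7*√K
(-5 - 1*33)*f(6) = (-5 - 1*33)*(8 + 7*√6) = (-5 - 33)*(8 + 7*√6) = -38*(8 + 7*√6) = -304 - 266*√6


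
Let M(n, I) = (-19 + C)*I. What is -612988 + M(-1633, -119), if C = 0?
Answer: -610727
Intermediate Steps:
M(n, I) = -19*I (M(n, I) = (-19 + 0)*I = -19*I)
-612988 + M(-1633, -119) = -612988 - 19*(-119) = -612988 + 2261 = -610727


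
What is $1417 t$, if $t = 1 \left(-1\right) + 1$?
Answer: $0$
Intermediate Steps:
$t = 0$ ($t = -1 + 1 = 0$)
$1417 t = 1417 \cdot 0 = 0$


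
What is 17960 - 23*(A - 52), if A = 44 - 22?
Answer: 18650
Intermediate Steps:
A = 22
17960 - 23*(A - 52) = 17960 - 23*(22 - 52) = 17960 - 23*(-30) = 17960 - 1*(-690) = 17960 + 690 = 18650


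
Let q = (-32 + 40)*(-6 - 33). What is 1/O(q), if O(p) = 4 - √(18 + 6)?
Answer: -½ - √6/4 ≈ -1.1124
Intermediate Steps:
q = -312 (q = 8*(-39) = -312)
O(p) = 4 - 2*√6 (O(p) = 4 - √24 = 4 - 2*√6)
1/O(q) = 1/(4 - 2*√6)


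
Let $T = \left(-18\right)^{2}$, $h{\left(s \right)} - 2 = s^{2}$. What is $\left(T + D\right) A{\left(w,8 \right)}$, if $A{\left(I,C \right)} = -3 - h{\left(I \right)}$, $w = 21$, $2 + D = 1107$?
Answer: $-637334$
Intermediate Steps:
$D = 1105$ ($D = -2 + 1107 = 1105$)
$h{\left(s \right)} = 2 + s^{2}$
$T = 324$
$A{\left(I,C \right)} = -5 - I^{2}$ ($A{\left(I,C \right)} = -3 - \left(2 + I^{2}\right) = -5 - I^{2}$)
$\left(T + D\right) A{\left(w,8 \right)} = \left(324 + 1105\right) \left(-5 - 21^{2}\right) = 1429 \left(-5 - 441\right) = 1429 \left(-446\right) = -637334$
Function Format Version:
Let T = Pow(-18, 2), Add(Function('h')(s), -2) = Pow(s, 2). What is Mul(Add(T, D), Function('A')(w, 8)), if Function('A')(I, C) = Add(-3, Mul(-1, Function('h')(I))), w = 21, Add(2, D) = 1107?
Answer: -637334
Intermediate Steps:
D = 1105 (D = Add(-2, 1107) = 1105)
Function('h')(s) = Add(2, Pow(s, 2))
T = 324
Function('A')(I, C) = Add(-5, Mul(-1, Pow(I, 2))) (Function('A')(I, C) = Add(-3, Mul(-1, Add(2, Pow(I, 2)))) = Add(-3, Add(-2, Mul(-1, Pow(I, 2)))) = Add(-5, Mul(-1, Pow(I, 2))))
Mul(Add(T, D), Function('A')(w, 8)) = Mul(Add(324, 1105), Add(-5, Mul(-1, Pow(21, 2)))) = Mul(1429, Add(-5, Mul(-1, 441))) = Mul(1429, Add(-5, -441)) = Mul(1429, -446) = -637334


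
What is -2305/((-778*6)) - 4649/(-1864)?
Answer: 6499513/2175288 ≈ 2.9879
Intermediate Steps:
-2305/((-778*6)) - 4649/(-1864) = -2305/(-4668) - 4649*(-1/1864) = -2305*(-1/4668) + 4649/1864 = 2305/4668 + 4649/1864 = 6499513/2175288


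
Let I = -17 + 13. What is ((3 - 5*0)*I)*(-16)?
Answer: 192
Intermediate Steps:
I = -4
((3 - 5*0)*I)*(-16) = ((3 - 5*0)*(-4))*(-16) = ((3 + 0)*(-4))*(-16) = (3*(-4))*(-16) = -12*(-16) = 192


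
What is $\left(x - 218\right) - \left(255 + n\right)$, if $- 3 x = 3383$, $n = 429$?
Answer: $- \frac{6089}{3} \approx -2029.7$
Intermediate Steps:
$x = - \frac{3383}{3}$ ($x = \left(- \frac{1}{3}\right) 3383 = - \frac{3383}{3} \approx -1127.7$)
$\left(x - 218\right) - \left(255 + n\right) = \left(- \frac{3383}{3} - 218\right) - 684 = - \frac{4037}{3} - 684 = - \frac{6089}{3}$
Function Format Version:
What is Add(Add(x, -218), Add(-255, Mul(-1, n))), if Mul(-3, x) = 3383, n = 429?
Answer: Rational(-6089, 3) ≈ -2029.7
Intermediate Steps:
x = Rational(-3383, 3) (x = Mul(Rational(-1, 3), 3383) = Rational(-3383, 3) ≈ -1127.7)
Add(Add(x, -218), Add(-255, Mul(-1, n))) = Add(Add(Rational(-3383, 3), -218), Add(-255, Mul(-1, 429))) = Add(Rational(-4037, 3), Add(-255, -429)) = Add(Rational(-4037, 3), -684) = Rational(-6089, 3)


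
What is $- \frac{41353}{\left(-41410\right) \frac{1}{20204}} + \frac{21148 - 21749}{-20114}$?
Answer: $\frac{8402595836389}{416460370} \approx 20176.0$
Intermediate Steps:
$- \frac{41353}{\left(-41410\right) \frac{1}{20204}} + \frac{21148 - 21749}{-20114} = - \frac{41353}{\left(-41410\right) \frac{1}{20204}} - - \frac{601}{20114} = - \frac{41353}{- \frac{20705}{10102}} + \frac{601}{20114} = \left(-41353\right) \left(- \frac{10102}{20705}\right) + \frac{601}{20114} = \frac{417748006}{20705} + \frac{601}{20114} = \frac{8402595836389}{416460370}$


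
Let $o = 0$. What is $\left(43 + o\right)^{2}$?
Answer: $1849$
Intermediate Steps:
$\left(43 + o\right)^{2} = \left(43 + 0\right)^{2} = 43^{2} = 1849$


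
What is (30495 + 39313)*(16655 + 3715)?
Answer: 1421988960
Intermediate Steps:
(30495 + 39313)*(16655 + 3715) = 69808*20370 = 1421988960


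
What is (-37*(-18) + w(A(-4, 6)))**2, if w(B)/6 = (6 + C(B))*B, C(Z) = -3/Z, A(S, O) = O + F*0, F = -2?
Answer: 746496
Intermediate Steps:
A(S, O) = O (A(S, O) = O - 2*0 = O + 0 = O)
w(B) = 6*B*(6 - 3/B) (w(B) = 6*((6 - 3/B)*B) = 6*(B*(6 - 3/B)) = 6*B*(6 - 3/B))
(-37*(-18) + w(A(-4, 6)))**2 = (-37*(-18) + (-18 + 36*6))**2 = (666 + (-18 + 216))**2 = (666 + 198)**2 = 864**2 = 746496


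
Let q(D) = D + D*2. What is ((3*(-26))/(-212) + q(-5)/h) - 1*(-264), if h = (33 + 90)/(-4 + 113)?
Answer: 1091173/4346 ≈ 251.08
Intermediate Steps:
q(D) = 3*D (q(D) = D + 2*D = 3*D)
h = 123/109 ≈ 1.1284
((3*(-26))/(-212) + q(-5)/h) - 1*(-264) = ((3*(-26))/(-212) + (3*(-5))/(123/109)) - 1*(-264) = (-78*(-1/212) - 15*109/123) + 264 = (39/106 - 545/41) + 264 = -56171/4346 + 264 = 1091173/4346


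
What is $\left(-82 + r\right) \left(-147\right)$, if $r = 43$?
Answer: $5733$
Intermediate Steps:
$\left(-82 + r\right) \left(-147\right) = \left(-82 + 43\right) \left(-147\right) = \left(-39\right) \left(-147\right) = 5733$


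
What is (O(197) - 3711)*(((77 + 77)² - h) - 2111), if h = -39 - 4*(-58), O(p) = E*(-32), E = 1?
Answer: -80145116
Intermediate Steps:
O(p) = -32 (O(p) = 1*(-32) = -32)
h = 193 (h = -39 + 232 = 193)
(O(197) - 3711)*(((77 + 77)² - h) - 2111) = (-32 - 3711)*(((77 + 77)² - 1*193) - 2111) = -3743*((154² - 193) - 2111) = -3743*((23716 - 193) - 2111) = -3743*(23523 - 2111) = -3743*21412 = -80145116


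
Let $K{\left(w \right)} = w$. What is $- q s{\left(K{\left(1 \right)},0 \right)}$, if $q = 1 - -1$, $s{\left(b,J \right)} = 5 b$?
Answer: $-10$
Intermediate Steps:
$q = 2$ ($q = 1 + 1 = 2$)
$- q s{\left(K{\left(1 \right)},0 \right)} = \left(-1\right) 2 \cdot 5 \cdot 1 = \left(-2\right) 5 = -10$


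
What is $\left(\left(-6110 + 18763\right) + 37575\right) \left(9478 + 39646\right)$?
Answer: $2467400272$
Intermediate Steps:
$\left(\left(-6110 + 18763\right) + 37575\right) \left(9478 + 39646\right) = \left(12653 + 37575\right) 49124 = 50228 \cdot 49124 = 2467400272$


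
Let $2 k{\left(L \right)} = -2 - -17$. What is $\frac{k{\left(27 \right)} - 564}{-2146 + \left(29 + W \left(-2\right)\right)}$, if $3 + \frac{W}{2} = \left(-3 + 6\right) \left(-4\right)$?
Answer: $\frac{1113}{4114} \approx 0.27054$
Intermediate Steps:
$W = -30$ ($W = -6 + 2 \left(-3 + 6\right) \left(-4\right) = -6 + 2 \cdot 3 \left(-4\right) = -6 + 2 \left(-12\right) = -6 - 24 = -30$)
$k{\left(L \right)} = \frac{15}{2}$ ($k{\left(L \right)} = \frac{-2 - -17}{2} = \frac{-2 + 17}{2} = \frac{1}{2} \cdot 15 = \frac{15}{2}$)
$\frac{k{\left(27 \right)} - 564}{-2146 + \left(29 + W \left(-2\right)\right)} = \frac{\frac{15}{2} - 564}{-2146 + \left(29 - -60\right)} = - \frac{1113}{2 \left(-2146 + \left(29 + 60\right)\right)} = - \frac{1113}{2 \left(-2146 + 89\right)} = - \frac{1113}{2 \left(-2057\right)} = \left(- \frac{1113}{2}\right) \left(- \frac{1}{2057}\right) = \frac{1113}{4114}$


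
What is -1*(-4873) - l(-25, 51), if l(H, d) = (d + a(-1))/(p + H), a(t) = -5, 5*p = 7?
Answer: 287622/59 ≈ 4874.9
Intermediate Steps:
p = 7/5 (p = (1/5)*7 = 7/5 ≈ 1.4000)
l(H, d) = (-5 + d)/(7/5 + H) (l(H, d) = (d - 5)/(7/5 + H) = (-5 + d)/(7/5 + H))
-1*(-4873) - l(-25, 51) = -1*(-4873) - 5*(-5 + 51)/(7 + 5*(-25)) = 4873 - 5*46/(7 - 125) = 4873 - 5*46/(-118) = 4873 - 5*(-1)*46/118 = 4873 - 1*(-115/59) = 4873 + 115/59 = 287622/59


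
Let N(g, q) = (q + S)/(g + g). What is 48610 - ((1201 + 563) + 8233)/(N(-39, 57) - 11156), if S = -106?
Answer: 42297264356/870119 ≈ 48611.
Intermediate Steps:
N(g, q) = (-106 + q)/(2*g) (N(g, q) = (q - 106)/(g + g) = (-106 + q)/((2*g)) = (-106 + q)*(1/(2*g)) = (-106 + q)/(2*g))
48610 - ((1201 + 563) + 8233)/(N(-39, 57) - 11156) = 48610 - ((1201 + 563) + 8233)/((½)*(-106 + 57)/(-39) - 11156) = 48610 - (1764 + 8233)/((½)*(-1/39)*(-49) - 11156) = 48610 - 9997/(49/78 - 11156) = 48610 - 9997/(-870119/78) = 48610 - 9997*(-78)/870119 = 48610 - 1*(-779766/870119) = 48610 + 779766/870119 = 42297264356/870119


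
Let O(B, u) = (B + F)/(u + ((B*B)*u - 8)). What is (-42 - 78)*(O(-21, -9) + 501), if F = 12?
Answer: -119819700/1993 ≈ -60120.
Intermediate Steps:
O(B, u) = (12 + B)/(-8 + u + u*B**2) (O(B, u) = (B + 12)/(u + ((B*B)*u - 8)) = (12 + B)/(u + (B**2*u - 8)) = (12 + B)/(u + (u*B**2 - 8)) = (12 + B)/(u + (-8 + u*B**2)) = (12 + B)/(-8 + u + u*B**2))
(-42 - 78)*(O(-21, -9) + 501) = (-42 - 78)*((12 - 21)/(-8 - 9 - 9*(-21)**2) + 501) = -120*(-9/(-8 - 9 - 9*441) + 501) = -120*(-9/(-8 - 9 - 3969) + 501) = -120*(-9/(-3986) + 501) = -120*(-1/3986*(-9) + 501) = -120*(9/3986 + 501) = -120*1996995/3986 = -119819700/1993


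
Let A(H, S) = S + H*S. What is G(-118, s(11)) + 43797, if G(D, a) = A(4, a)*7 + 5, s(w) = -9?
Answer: 43487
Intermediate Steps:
G(D, a) = 5 + 35*a (G(D, a) = (a*(1 + 4))*7 + 5 = (a*5)*7 + 5 = (5*a)*7 + 5 = 35*a + 5 = 5 + 35*a)
G(-118, s(11)) + 43797 = (5 + 35*(-9)) + 43797 = (5 - 315) + 43797 = -310 + 43797 = 43487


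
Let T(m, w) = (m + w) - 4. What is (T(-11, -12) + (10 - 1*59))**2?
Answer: 5776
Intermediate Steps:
T(m, w) = -4 + m + w
(T(-11, -12) + (10 - 1*59))**2 = ((-4 - 11 - 12) + (10 - 1*59))**2 = (-27 + (10 - 59))**2 = (-27 - 49)**2 = (-76)**2 = 5776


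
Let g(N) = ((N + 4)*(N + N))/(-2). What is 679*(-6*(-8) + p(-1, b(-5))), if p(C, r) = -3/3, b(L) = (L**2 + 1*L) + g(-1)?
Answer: 31913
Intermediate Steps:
g(N) = -N*(4 + N) (g(N) = ((4 + N)*(2*N))*(-1/2) = (2*N*(4 + N))*(-1/2) = -N*(4 + N))
b(L) = 3 + L + L**2 (b(L) = (L**2 + 1*L) - 1*(-1)*(4 - 1) = (L**2 + L) - 1*(-1)*3 = (L + L**2) + 3 = 3 + L + L**2)
p(C, r) = -1 (p(C, r) = -3*1/3 = -1)
679*(-6*(-8) + p(-1, b(-5))) = 679*(-6*(-8) - 1) = 679*(48 - 1) = 679*47 = 31913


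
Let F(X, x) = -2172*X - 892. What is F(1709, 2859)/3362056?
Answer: -464105/420257 ≈ -1.1043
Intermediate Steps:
F(X, x) = -892 - 2172*X
F(1709, 2859)/3362056 = (-892 - 2172*1709)/3362056 = (-892 - 3711948)*(1/3362056) = -3712840*1/3362056 = -464105/420257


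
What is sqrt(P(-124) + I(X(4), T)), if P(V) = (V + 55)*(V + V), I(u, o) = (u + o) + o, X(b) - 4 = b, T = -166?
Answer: 2*sqrt(4197) ≈ 129.57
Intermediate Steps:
X(b) = 4 + b
I(u, o) = u + 2*o (I(u, o) = (o + u) + o = u + 2*o)
P(V) = 2*V*(55 + V) (P(V) = (55 + V)*(2*V) = 2*V*(55 + V))
sqrt(P(-124) + I(X(4), T)) = sqrt(2*(-124)*(55 - 124) + ((4 + 4) + 2*(-166))) = sqrt(2*(-124)*(-69) + (8 - 332)) = sqrt(17112 - 324) = sqrt(16788) = 2*sqrt(4197)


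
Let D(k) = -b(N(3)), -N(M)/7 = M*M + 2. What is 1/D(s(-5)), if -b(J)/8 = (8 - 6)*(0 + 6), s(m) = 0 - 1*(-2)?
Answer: 1/96 ≈ 0.010417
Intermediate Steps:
N(M) = -14 - 7*M² (N(M) = -7*(M*M + 2) = -7*(M² + 2) = -7*(2 + M²) = -14 - 7*M²)
s(m) = 2 (s(m) = 0 + 2 = 2)
b(J) = -96 (b(J) = -8*(8 - 6)*(0 + 6) = -16*6 = -8*12 = -96)
D(k) = 96 (D(k) = -1*(-96) = 96)
1/D(s(-5)) = 1/96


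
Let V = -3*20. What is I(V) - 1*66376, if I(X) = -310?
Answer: -66686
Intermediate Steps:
V = -60
I(V) - 1*66376 = -310 - 1*66376 = -310 - 66376 = -66686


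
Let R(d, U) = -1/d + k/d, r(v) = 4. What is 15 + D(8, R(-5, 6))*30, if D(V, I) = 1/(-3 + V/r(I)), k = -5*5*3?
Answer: -15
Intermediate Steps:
k = -75 (k = -25*3 = -75)
R(d, U) = -76/d (R(d, U) = -1/d - 75/d = -76/d)
D(V, I) = 1/(-3 + V/4)
15 + D(8, R(-5, 6))*30 = 15 + (4/(-12 + 8))*30 = 15 + (4/(-4))*30 = 15 + (4*(-¼))*30 = 15 - 1*30 = 15 - 30 = -15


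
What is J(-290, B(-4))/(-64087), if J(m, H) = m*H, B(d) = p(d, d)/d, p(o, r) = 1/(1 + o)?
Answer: 145/384522 ≈ 0.00037709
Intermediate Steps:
B(d) = 1/(d*(1 + d)) (B(d) = 1/((1 + d)*d) = 1/(d*(1 + d)))
J(m, H) = H*m
J(-290, B(-4))/(-64087) = ((1/((-4)*(1 - 4)))*(-290))/(-64087) = (-¼/(-3)*(-290))*(-1/64087) = (-¼*(-⅓)*(-290))*(-1/64087) = ((1/12)*(-290))*(-1/64087) = -145/6*(-1/64087) = 145/384522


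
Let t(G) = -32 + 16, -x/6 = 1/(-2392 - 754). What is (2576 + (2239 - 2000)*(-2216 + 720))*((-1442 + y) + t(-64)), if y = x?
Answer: 814094615208/1573 ≈ 5.1754e+8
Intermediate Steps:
x = 3/1573 (x = -6/(-2392 - 754) = -6/(-3146) = -6*(-1/3146) = 3/1573 ≈ 0.0019072)
y = 3/1573 ≈ 0.0019072
t(G) = -16
(2576 + (2239 - 2000)*(-2216 + 720))*((-1442 + y) + t(-64)) = (2576 + (2239 - 2000)*(-2216 + 720))*((-1442 + 3/1573) - 16) = (2576 + 239*(-1496))*(-2268263/1573 - 16) = (2576 - 357544)*(-2293431/1573) = -354968*(-2293431/1573) = 814094615208/1573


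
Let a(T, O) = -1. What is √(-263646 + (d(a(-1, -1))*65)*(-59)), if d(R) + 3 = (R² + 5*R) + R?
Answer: I*√232966 ≈ 482.67*I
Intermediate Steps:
d(R) = -3 + R² + 6*R (d(R) = -3 + ((R² + 5*R) + R) = -3 + (R² + 6*R) = -3 + R² + 6*R)
√(-263646 + (d(a(-1, -1))*65)*(-59)) = √(-263646 + ((-3 + (-1)² + 6*(-1))*65)*(-59)) = √(-263646 + ((-3 + 1 - 6)*65)*(-59)) = √(-263646 - 8*65*(-59)) = √(-263646 - 520*(-59)) = √(-263646 + 30680) = √(-232966) = I*√232966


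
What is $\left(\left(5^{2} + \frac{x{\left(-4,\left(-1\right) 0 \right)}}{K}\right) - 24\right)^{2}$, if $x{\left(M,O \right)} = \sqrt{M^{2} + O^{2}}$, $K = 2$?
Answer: $9$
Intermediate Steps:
$\left(\left(5^{2} + \frac{x{\left(-4,\left(-1\right) 0 \right)}}{K}\right) - 24\right)^{2} = \left(\left(5^{2} + \frac{\sqrt{\left(-4\right)^{2} + \left(\left(-1\right) 0\right)^{2}}}{2}\right) - 24\right)^{2} = \left(\left(25 + \sqrt{16 + 0^{2}} \cdot \frac{1}{2}\right) - 24\right)^{2} = \left(\left(25 + \sqrt{16 + 0} \cdot \frac{1}{2}\right) - 24\right)^{2} = \left(\left(25 + \sqrt{16} \cdot \frac{1}{2}\right) - 24\right)^{2} = \left(\left(25 + 4 \cdot \frac{1}{2}\right) - 24\right)^{2} = \left(\left(25 + 2\right) - 24\right)^{2} = \left(27 - 24\right)^{2} = 3^{2} = 9$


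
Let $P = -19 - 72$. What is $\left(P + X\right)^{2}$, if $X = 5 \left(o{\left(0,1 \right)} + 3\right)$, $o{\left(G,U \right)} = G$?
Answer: $5776$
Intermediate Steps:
$X = 15$ ($X = 5 \left(0 + 3\right) = 5 \cdot 3 = 15$)
$P = -91$
$\left(P + X\right)^{2} = \left(-91 + 15\right)^{2} = \left(-76\right)^{2} = 5776$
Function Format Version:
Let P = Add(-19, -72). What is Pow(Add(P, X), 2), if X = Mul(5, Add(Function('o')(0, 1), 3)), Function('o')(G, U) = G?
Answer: 5776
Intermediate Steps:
X = 15 (X = Mul(5, Add(0, 3)) = Mul(5, 3) = 15)
P = -91
Pow(Add(P, X), 2) = Pow(Add(-91, 15), 2) = Pow(-76, 2) = 5776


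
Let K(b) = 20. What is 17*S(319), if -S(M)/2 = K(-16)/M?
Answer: -680/319 ≈ -2.1317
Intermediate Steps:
S(M) = -40/M
17*S(319) = 17*(-40/319) = -680/319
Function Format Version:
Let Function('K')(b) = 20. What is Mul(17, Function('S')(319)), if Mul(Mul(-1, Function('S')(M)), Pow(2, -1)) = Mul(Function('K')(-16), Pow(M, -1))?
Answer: Rational(-680, 319) ≈ -2.1317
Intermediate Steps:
Function('S')(M) = Mul(-40, Pow(M, -1)) (Function('S')(M) = Mul(-2, Mul(20, Pow(M, -1))) = Mul(-40, Pow(M, -1)))
Mul(17, Function('S')(319)) = Mul(17, Mul(-40, Pow(319, -1))) = Mul(17, Mul(-40, Rational(1, 319))) = Mul(17, Rational(-40, 319)) = Rational(-680, 319)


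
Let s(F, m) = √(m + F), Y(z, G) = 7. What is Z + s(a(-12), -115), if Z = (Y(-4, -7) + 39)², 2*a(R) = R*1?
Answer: 2116 + 11*I ≈ 2116.0 + 11.0*I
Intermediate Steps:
a(R) = R/2 (a(R) = (R*1)/2 = R/2)
s(F, m) = √(F + m)
Z = 2116 (Z = (7 + 39)² = 46² = 2116)
Z + s(a(-12), -115) = 2116 + √((½)*(-12) - 115) = 2116 + √(-6 - 115) = 2116 + √(-121) = 2116 + 11*I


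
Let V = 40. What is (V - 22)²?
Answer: 324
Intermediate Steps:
(V - 22)² = (40 - 22)² = 18² = 324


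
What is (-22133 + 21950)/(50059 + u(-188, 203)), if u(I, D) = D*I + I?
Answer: -183/11707 ≈ -0.015632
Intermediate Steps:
u(I, D) = I + D*I
(-22133 + 21950)/(50059 + u(-188, 203)) = (-22133 + 21950)/(50059 - 188*(1 + 203)) = -183/(50059 - 188*204) = -183/(50059 - 38352) = -183/11707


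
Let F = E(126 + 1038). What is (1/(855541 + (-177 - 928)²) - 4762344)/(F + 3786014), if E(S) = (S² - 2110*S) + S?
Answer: -9889321630703/5577726879244 ≈ -1.7730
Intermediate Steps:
E(S) = S² - 2109*S
F = -1099980 (F = (126 + 1038)*(-2109 + (126 + 1038)) = 1164*(-2109 + 1164) = 1164*(-945) = -1099980)
(1/(855541 + (-177 - 928)²) - 4762344)/(F + 3786014) = (1/(855541 + (-177 - 928)²) - 4762344)/(-1099980 + 3786014) = (1/(855541 + (-1105)²) - 4762344)/2686034 = (1/(855541 + 1221025) - 4762344)*(1/2686034) = (1/2076566 - 4762344)*(1/2686034) = -9889321630703/2076566*1/2686034 = -9889321630703/5577726879244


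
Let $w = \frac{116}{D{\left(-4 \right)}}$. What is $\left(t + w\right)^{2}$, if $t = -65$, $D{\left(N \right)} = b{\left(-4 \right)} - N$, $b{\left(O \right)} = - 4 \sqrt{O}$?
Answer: $\frac{84252}{25} - \frac{34336 i}{25} \approx 3370.1 - 1373.4 i$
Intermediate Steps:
$D{\left(N \right)} = - N - 8 i$ ($D{\left(N \right)} = - 4 \sqrt{-4} - N = - 4 \cdot 2 i - N = - 8 i - N = - N - 8 i$)
$w = \frac{29 \left(4 + 8 i\right)}{20}$ ($w = \frac{116}{\left(-1\right) \left(-4\right) - 8 i} = \frac{116}{4 - 8 i} = 116 \frac{4 + 8 i}{80} = \frac{29 \left(4 + 8 i\right)}{20} \approx 5.8 + 11.6 i$)
$\left(t + w\right)^{2} = \left(-65 + \left(\frac{29}{5} + \frac{58 i}{5}\right)\right)^{2} = \left(- \frac{296}{5} + \frac{58 i}{5}\right)^{2}$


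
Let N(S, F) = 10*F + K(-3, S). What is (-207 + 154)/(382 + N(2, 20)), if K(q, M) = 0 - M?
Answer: -53/580 ≈ -0.091379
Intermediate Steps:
K(q, M) = -M
N(S, F) = -S + 10*F (N(S, F) = 10*F - S = -S + 10*F)
(-207 + 154)/(382 + N(2, 20)) = (-207 + 154)/(382 + (-1*2 + 10*20)) = -53/(382 + (-2 + 200)) = -53/(382 + 198) = -53/580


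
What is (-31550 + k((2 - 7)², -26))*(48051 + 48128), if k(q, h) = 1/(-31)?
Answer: -94067967129/31 ≈ -3.0345e+9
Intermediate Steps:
k(q, h) = -1/31
(-31550 + k((2 - 7)², -26))*(48051 + 48128) = (-31550 - 1/31)*(48051 + 48128) = -978051/31*96179 = -94067967129/31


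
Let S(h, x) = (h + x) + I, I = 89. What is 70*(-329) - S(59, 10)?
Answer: -23188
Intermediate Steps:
S(h, x) = 89 + h + x (S(h, x) = (h + x) + 89 = 89 + h + x)
70*(-329) - S(59, 10) = 70*(-329) - (89 + 59 + 10) = -23030 - 1*158 = -23030 - 158 = -23188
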